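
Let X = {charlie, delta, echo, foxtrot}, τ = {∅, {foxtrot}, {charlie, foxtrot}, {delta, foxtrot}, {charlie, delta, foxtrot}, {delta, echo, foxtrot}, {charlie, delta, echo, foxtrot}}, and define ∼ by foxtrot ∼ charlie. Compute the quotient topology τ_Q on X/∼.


X/∼ = {[charlie=foxtrot], [delta], [echo]}; |τ_Q| = 4.

Equivalence classes: [charlie=foxtrot], [delta], [echo].
Quotient map π: X → X/∼ sends charlie ↦ [charlie=foxtrot], delta ↦ [delta], echo ↦ [echo], foxtrot ↦ [charlie=foxtrot].
For each subset V ⊆ X/∼, compute π^{-1}(V) ⊆ X and check whether π^{-1}(V) ∈ τ. V is open in τ_Q iff π^{-1}(V) ∈ τ.
  V = {}: π^{-1}(V) = ∅ ∈ τ ✓.
  V = {[charlie=foxtrot]}: π^{-1}(V) = {charlie, foxtrot} ∈ τ ✓.
  V = {[delta]}: π^{-1}(V) = {delta} ∉ τ ✗.
  V = {[charlie=foxtrot], [delta]}: π^{-1}(V) = {charlie, delta, foxtrot} ∈ τ ✓.
  V = {[echo]}: π^{-1}(V) = {echo} ∉ τ ✗.
  V = {[charlie=foxtrot], [echo]}: π^{-1}(V) = {charlie, echo, foxtrot} ∉ τ ✗.
  V = {[delta], [echo]}: π^{-1}(V) = {delta, echo} ∉ τ ✗.
  V = {[charlie=foxtrot], [delta], [echo]}: π^{-1}(V) = {charlie, delta, echo, foxtrot} ∈ τ ✓.
Open sets in the quotient: τ_Q = {{}, {[charlie=foxtrot]}, {[charlie=foxtrot], [delta]}, {[charlie=foxtrot], [delta], [echo]}} (4 elements).


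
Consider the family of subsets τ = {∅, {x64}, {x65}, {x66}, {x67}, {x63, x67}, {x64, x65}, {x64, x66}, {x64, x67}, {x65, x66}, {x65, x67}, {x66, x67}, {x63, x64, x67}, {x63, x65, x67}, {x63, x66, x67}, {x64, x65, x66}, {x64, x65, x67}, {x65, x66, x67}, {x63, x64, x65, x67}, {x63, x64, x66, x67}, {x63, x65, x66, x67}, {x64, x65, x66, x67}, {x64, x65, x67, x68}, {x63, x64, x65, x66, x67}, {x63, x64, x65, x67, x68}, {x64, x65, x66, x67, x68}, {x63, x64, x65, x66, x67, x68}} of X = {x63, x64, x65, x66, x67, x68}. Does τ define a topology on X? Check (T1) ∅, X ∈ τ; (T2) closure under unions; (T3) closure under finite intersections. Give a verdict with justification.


τ is NOT a topology on X.

Axiom (T1): ∅ ∈ τ? Yes; X ∈ τ? Yes.
Axiom (T2/T3): check pairwise unions and intersections of members of τ.
Counterexample for (T2): {x64} ∪ {x66, x67} = {x64, x66, x67} ∉ τ. Therefore τ is NOT a topology.


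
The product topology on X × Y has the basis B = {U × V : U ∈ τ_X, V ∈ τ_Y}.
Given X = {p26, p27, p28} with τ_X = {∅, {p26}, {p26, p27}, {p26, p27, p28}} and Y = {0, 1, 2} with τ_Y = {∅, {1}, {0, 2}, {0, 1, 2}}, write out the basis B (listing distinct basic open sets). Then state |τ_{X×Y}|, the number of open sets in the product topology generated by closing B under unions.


Basis B = {∅ × ∅, {p26} × {1}, {p26} × {0, 2}, {p26, p27} × {1}, {p26} × {0, 1, 2}, {p26, p27, p28} × {1}, {p26, p27} × {0, 2}, {p26, p27} × {0, 1, 2}, {p26, p27, p28} × {0, 2}, {p26, p27, p28} × {0, 1, 2}}; |τ_{X×Y}| = 16.

Enumerate products U × V with U ∈ τ_X, V ∈ τ_Y (deduplicated):
  ∅ × ∅ = {} (∅)
  {p26} × {1} = {(p26,1)}
  {p26} × {0, 2} = {(p26,0), (p26,2)}
  {p26, p27} × {1} = {(p26,1), (p27,1)}
  {p26} × {0, 1, 2} = {(p26,0), (p26,1), (p26,2)}
  {p26, p27, p28} × {1} = {(p26,1), (p27,1), (p28,1)}
  {p26, p27} × {0, 2} = {(p26,0), (p26,2), (p27,0), (p27,2)}
  {p26, p27} × {0, 1, 2} = {(p26,0), (p26,1), (p26,2), (p27,0), (p27,1), (p27,2)}
  {p26, p27, p28} × {0, 2} = {(p26,0), (p26,2), (p27,0), (p27,2), (p28,0), (p28,2)}
  {p26, p27, p28} × {0, 1, 2} = {(p26,0), (p26,1), (p26,2), (p27,0), (p27,1), (p27,2), (p28,0), (p28,1), (p28,2)}
These 10 distinct sets form the basis B.
Close under arbitrary unions to get τ_{X×Y}; counting gives |τ_{X×Y}| = 16.


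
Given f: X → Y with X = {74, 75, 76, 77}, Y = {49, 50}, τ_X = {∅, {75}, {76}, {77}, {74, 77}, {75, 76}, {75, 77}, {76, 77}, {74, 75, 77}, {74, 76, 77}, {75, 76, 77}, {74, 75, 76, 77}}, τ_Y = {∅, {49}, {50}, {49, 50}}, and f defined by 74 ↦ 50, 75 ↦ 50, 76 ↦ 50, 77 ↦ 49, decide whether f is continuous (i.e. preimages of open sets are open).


f is NOT continuous.

Compute f^{-1}(U) for each U ∈ τ_Y:
  U = ∅: f^{-1}(U) = ∅ ∈ τ_X ✓.
  U = {49}: f^{-1}(U) = {77} ∈ τ_X ✓.
  U = {50}: f^{-1}(U) = {74, 75, 76} ∉ τ_X ✗.
  U = {49, 50}: f^{-1}(U) = {74, 75, 76, 77} ∈ τ_X ✓.
Found U = {50} with f^{-1}(U) = {74, 75, 76} not in τ_X. Therefore f is NOT continuous.


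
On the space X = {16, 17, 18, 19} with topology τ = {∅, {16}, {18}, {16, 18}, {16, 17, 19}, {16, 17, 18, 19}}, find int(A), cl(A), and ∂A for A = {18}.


int(A) = {18}, cl(A) = {18}, ∂A = ∅.

Closed sets in (X, τ) are complements of opens:
  closed(X, τ) = {∅, {18}, {17, 19}, {16, 17, 19}, {17, 18, 19}, {16, 17, 18, 19}}.
int(A) = ⋃ {U ∈ τ : U ⊆ A}. Opens contained in A: ∅, {18}.
Taking the union of these: int(A) = {18}.
cl(A) = ⋂ {C closed : A ⊆ C}. Closed sets containing A: {18}, {17, 18, 19}, {16, 17, 18, 19}.
Intersecting these: cl(A) = {18}.
∂A = cl(A) ∖ int(A) = {18} ∖ {18} = ∅.


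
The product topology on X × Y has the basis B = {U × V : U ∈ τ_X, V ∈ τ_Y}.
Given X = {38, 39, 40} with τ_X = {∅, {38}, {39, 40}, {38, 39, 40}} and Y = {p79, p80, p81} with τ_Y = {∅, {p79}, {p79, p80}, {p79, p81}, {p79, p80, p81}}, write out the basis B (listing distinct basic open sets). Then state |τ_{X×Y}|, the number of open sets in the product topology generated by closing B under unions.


Basis B = {∅ × ∅, {38} × {p79}, {38} × {p79, p80}, {38} × {p79, p81}, {39, 40} × {p79}, {38} × {p79, p80, p81}, {38, 39, 40} × {p79}, {39, 40} × {p79, p80}, {39, 40} × {p79, p81}, {38, 39, 40} × {p79, p80}, {38, 39, 40} × {p79, p81}, {39, 40} × {p79, p80, p81}, {38, 39, 40} × {p79, p80, p81}}; |τ_{X×Y}| = 25.

Enumerate products U × V with U ∈ τ_X, V ∈ τ_Y (deduplicated):
  ∅ × ∅ = {} (∅)
  {38} × {p79} = {(38,p79)}
  {38} × {p79, p80} = {(38,p79), (38,p80)}
  {38} × {p79, p81} = {(38,p79), (38,p81)}
  {39, 40} × {p79} = {(39,p79), (40,p79)}
  {38} × {p79, p80, p81} = {(38,p79), (38,p80), (38,p81)}
  {38, 39, 40} × {p79} = {(38,p79), (39,p79), (40,p79)}
  {39, 40} × {p79, p80} = {(39,p79), (39,p80), (40,p79), (40,p80)}
  {39, 40} × {p79, p81} = {(39,p79), (39,p81), (40,p79), (40,p81)}
  {38, 39, 40} × {p79, p80} = {(38,p79), (38,p80), (39,p79), (39,p80), (40,p79), (40,p80)}
  {38, 39, 40} × {p79, p81} = {(38,p79), (38,p81), (39,p79), (39,p81), (40,p79), (40,p81)}
  {39, 40} × {p79, p80, p81} = {(39,p79), (39,p80), (39,p81), (40,p79), (40,p80), (40,p81)}
  {38, 39, 40} × {p79, p80, p81} = {(38,p79), (38,p80), (38,p81), (39,p79), (39,p80), (39,p81), (40,p79), (40,p80), (40,p81)}
These 13 distinct sets form the basis B.
Close under arbitrary unions to get τ_{X×Y}; counting gives |τ_{X×Y}| = 25.


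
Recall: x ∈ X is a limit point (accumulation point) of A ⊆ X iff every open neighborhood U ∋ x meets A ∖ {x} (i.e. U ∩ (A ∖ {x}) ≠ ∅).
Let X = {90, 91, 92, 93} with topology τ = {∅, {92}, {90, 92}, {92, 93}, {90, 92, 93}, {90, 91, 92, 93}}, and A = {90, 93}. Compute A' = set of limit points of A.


A' = {91}

For each x ∈ X, list the open sets U ∈ τ with x ∈ U, then check whether U ∩ (A ∖ {x}) ≠ ∅ for every such U.
  x = 90: open {90, 92} ∋ x has {90, 92} ∩ (A ∖ {90}) = ∅, so x is NOT a limit point.
  x = 91: opens ∋ x are {90, 91, 92, 93}; each meets A ∖ {91}, so x IS a limit point.
  x = 92: open {92} ∋ x has {92} ∩ (A ∖ {92}) = ∅, so x is NOT a limit point.
  x = 93: open {92, 93} ∋ x has {92, 93} ∩ (A ∖ {93}) = ∅, so x is NOT a limit point.
Collecting: A' = {91}.


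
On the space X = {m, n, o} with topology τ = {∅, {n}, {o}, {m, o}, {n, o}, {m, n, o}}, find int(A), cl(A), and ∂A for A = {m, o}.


int(A) = {m, o}, cl(A) = {m, o}, ∂A = ∅.

Closed sets in (X, τ) are complements of opens:
  closed(X, τ) = {∅, {m}, {n}, {m, n}, {m, o}, {m, n, o}}.
int(A) = ⋃ {U ∈ τ : U ⊆ A}. Opens contained in A: ∅, {o}, {m, o}.
Taking the union of these: int(A) = {m, o}.
cl(A) = ⋂ {C closed : A ⊆ C}. Closed sets containing A: {m, o}, {m, n, o}.
Intersecting these: cl(A) = {m, o}.
∂A = cl(A) ∖ int(A) = {m, o} ∖ {m, o} = ∅.


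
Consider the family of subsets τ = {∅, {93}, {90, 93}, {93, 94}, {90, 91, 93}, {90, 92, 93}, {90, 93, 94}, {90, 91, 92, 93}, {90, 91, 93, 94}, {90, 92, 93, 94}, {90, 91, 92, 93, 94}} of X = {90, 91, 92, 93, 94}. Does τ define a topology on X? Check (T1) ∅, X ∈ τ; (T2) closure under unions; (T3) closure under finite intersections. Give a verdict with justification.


τ IS a topology on X.

Axiom (T1): ∅ ∈ τ? Yes; X ∈ τ? Yes.
Axiom (T2/T3): check pairwise unions and intersections of members of τ.
All pairwise intersections and unions checked — each lies in τ. Therefore τ satisfies (T1), (T2), (T3): it IS a topology on X.


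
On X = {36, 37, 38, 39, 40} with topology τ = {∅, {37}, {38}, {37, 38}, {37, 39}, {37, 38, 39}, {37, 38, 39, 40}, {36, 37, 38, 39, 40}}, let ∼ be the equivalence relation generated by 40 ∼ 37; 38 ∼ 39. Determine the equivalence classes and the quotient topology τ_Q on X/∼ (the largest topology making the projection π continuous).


X/∼ = {[36], [37=40], [38=39]}; |τ_Q| = 3.

Equivalence classes: [36], [37=40], [38=39].
Quotient map π: X → X/∼ sends 36 ↦ [36], 37 ↦ [37=40], 38 ↦ [38=39], 39 ↦ [38=39], 40 ↦ [37=40].
For each subset V ⊆ X/∼, compute π^{-1}(V) ⊆ X and check whether π^{-1}(V) ∈ τ. V is open in τ_Q iff π^{-1}(V) ∈ τ.
  V = {}: π^{-1}(V) = ∅ ∈ τ ✓.
  V = {[36]}: π^{-1}(V) = {36} ∉ τ ✗.
  V = {[37=40]}: π^{-1}(V) = {37, 40} ∉ τ ✗.
  V = {[36], [37=40]}: π^{-1}(V) = {36, 37, 40} ∉ τ ✗.
  V = {[38=39]}: π^{-1}(V) = {38, 39} ∉ τ ✗.
  V = {[36], [38=39]}: π^{-1}(V) = {36, 38, 39} ∉ τ ✗.
  V = {[37=40], [38=39]}: π^{-1}(V) = {37, 38, 39, 40} ∈ τ ✓.
  V = {[36], [37=40], [38=39]}: π^{-1}(V) = {36, 37, 38, 39, 40} ∈ τ ✓.
Open sets in the quotient: τ_Q = {{}, {[37=40], [38=39]}, {[36], [37=40], [38=39]}} (3 elements).


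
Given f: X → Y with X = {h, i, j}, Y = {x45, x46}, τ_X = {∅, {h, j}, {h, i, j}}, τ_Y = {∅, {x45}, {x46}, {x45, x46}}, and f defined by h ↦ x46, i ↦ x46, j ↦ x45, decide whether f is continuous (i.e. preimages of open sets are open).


f is NOT continuous.

Compute f^{-1}(U) for each U ∈ τ_Y:
  U = ∅: f^{-1}(U) = ∅ ∈ τ_X ✓.
  U = {x45}: f^{-1}(U) = {j} ∉ τ_X ✗.
  U = {x46}: f^{-1}(U) = {h, i} ∉ τ_X ✗.
  U = {x45, x46}: f^{-1}(U) = {h, i, j} ∈ τ_X ✓.
Found U = {x45} with f^{-1}(U) = {j} not in τ_X. Therefore f is NOT continuous.


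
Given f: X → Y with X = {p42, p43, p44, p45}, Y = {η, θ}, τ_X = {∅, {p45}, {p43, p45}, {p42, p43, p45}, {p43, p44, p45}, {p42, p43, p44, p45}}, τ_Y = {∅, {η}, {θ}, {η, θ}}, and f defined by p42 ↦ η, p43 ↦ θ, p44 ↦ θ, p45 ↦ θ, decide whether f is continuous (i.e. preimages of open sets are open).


f is NOT continuous.

Compute f^{-1}(U) for each U ∈ τ_Y:
  U = ∅: f^{-1}(U) = ∅ ∈ τ_X ✓.
  U = {η}: f^{-1}(U) = {p42} ∉ τ_X ✗.
  U = {θ}: f^{-1}(U) = {p43, p44, p45} ∈ τ_X ✓.
  U = {η, θ}: f^{-1}(U) = {p42, p43, p44, p45} ∈ τ_X ✓.
Found U = {η} with f^{-1}(U) = {p42} not in τ_X. Therefore f is NOT continuous.


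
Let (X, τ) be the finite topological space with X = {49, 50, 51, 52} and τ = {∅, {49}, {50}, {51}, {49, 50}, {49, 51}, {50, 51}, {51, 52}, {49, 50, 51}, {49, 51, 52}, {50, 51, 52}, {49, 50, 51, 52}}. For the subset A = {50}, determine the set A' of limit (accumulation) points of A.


A' = ∅

For each x ∈ X, list the open sets U ∈ τ with x ∈ U, then check whether U ∩ (A ∖ {x}) ≠ ∅ for every such U.
  x = 49: open {49} ∋ x has {49} ∩ (A ∖ {49}) = ∅, so x is NOT a limit point.
  x = 50: open {50} ∋ x has {50} ∩ (A ∖ {50}) = ∅, so x is NOT a limit point.
  x = 51: open {51} ∋ x has {51} ∩ (A ∖ {51}) = ∅, so x is NOT a limit point.
  x = 52: open {51, 52} ∋ x has {51, 52} ∩ (A ∖ {52}) = ∅, so x is NOT a limit point.
Collecting: A' = ∅.


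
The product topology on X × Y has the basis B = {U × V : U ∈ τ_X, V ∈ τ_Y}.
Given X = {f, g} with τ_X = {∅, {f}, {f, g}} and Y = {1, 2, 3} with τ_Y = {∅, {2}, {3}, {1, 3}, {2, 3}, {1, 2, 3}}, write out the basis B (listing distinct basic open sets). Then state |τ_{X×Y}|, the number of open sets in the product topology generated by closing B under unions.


Basis B = {∅ × ∅, {f} × {2}, {f} × {3}, {f} × {1, 3}, {f} × {2, 3}, {f, g} × {2}, {f, g} × {3}, {f} × {1, 2, 3}, {f, g} × {1, 3}, {f, g} × {2, 3}, {f, g} × {1, 2, 3}}; |τ_{X×Y}| = 18.

Enumerate products U × V with U ∈ τ_X, V ∈ τ_Y (deduplicated):
  ∅ × ∅ = {} (∅)
  {f} × {2} = {(f,2)}
  {f} × {3} = {(f,3)}
  {f} × {1, 3} = {(f,1), (f,3)}
  {f} × {2, 3} = {(f,2), (f,3)}
  {f, g} × {2} = {(f,2), (g,2)}
  {f, g} × {3} = {(f,3), (g,3)}
  {f} × {1, 2, 3} = {(f,1), (f,2), (f,3)}
  {f, g} × {1, 3} = {(f,1), (f,3), (g,1), (g,3)}
  {f, g} × {2, 3} = {(f,2), (f,3), (g,2), (g,3)}
  {f, g} × {1, 2, 3} = {(f,1), (f,2), (f,3), (g,1), (g,2), (g,3)}
These 11 distinct sets form the basis B.
Close under arbitrary unions to get τ_{X×Y}; counting gives |τ_{X×Y}| = 18.


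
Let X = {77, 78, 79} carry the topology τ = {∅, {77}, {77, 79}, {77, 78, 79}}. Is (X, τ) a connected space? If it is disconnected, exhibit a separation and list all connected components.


(X, τ) is connected.

Find clopen sets (U ∈ τ with X ∖ U ∈ τ):
  U = ∅, X ∖ U = {77, 78, 79} — both open, so U is clopen.
  U = {77, 78, 79}, X ∖ U = ∅ — both open, so U is clopen.
Only trivial clopens (∅ and X) exist, so (X, τ) is connected.
Compute connected components by grouping points that agree on all clopens:
  component: {77, 78, 79}


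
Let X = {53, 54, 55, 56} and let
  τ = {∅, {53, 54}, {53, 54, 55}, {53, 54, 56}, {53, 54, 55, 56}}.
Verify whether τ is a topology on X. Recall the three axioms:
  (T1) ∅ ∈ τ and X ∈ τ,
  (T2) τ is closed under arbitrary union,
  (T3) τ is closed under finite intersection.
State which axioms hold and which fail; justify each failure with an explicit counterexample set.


τ IS a topology on X.

Axiom (T1): ∅ ∈ τ? Yes; X ∈ τ? Yes.
Axiom (T2/T3): check pairwise unions and intersections of members of τ.
All pairwise intersections and unions checked — each lies in τ. Therefore τ satisfies (T1), (T2), (T3): it IS a topology on X.


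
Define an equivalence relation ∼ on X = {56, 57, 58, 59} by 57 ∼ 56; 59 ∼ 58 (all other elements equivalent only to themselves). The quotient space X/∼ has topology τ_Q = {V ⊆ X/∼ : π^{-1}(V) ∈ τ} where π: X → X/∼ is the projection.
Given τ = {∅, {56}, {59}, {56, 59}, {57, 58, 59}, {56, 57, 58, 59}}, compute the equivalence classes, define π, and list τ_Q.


X/∼ = {[56=57], [58=59]}; |τ_Q| = 2.

Equivalence classes: [56=57], [58=59].
Quotient map π: X → X/∼ sends 56 ↦ [56=57], 57 ↦ [56=57], 58 ↦ [58=59], 59 ↦ [58=59].
For each subset V ⊆ X/∼, compute π^{-1}(V) ⊆ X and check whether π^{-1}(V) ∈ τ. V is open in τ_Q iff π^{-1}(V) ∈ τ.
  V = {}: π^{-1}(V) = ∅ ∈ τ ✓.
  V = {[56=57]}: π^{-1}(V) = {56, 57} ∉ τ ✗.
  V = {[58=59]}: π^{-1}(V) = {58, 59} ∉ τ ✗.
  V = {[56=57], [58=59]}: π^{-1}(V) = {56, 57, 58, 59} ∈ τ ✓.
Open sets in the quotient: τ_Q = {{}, {[56=57], [58=59]}} (2 elements).


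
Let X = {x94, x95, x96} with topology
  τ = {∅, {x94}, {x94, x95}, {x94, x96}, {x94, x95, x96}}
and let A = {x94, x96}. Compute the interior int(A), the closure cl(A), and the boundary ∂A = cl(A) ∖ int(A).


int(A) = {x94, x96}, cl(A) = {x94, x95, x96}, ∂A = {x95}.

Closed sets in (X, τ) are complements of opens:
  closed(X, τ) = {∅, {x95}, {x96}, {x95, x96}, {x94, x95, x96}}.
int(A) = ⋃ {U ∈ τ : U ⊆ A}. Opens contained in A: ∅, {x94}, {x94, x96}.
Taking the union of these: int(A) = {x94, x96}.
cl(A) = ⋂ {C closed : A ⊆ C}. Closed sets containing A: {x94, x95, x96}.
Intersecting these: cl(A) = {x94, x95, x96}.
∂A = cl(A) ∖ int(A) = {x94, x95, x96} ∖ {x94, x96} = {x95}.


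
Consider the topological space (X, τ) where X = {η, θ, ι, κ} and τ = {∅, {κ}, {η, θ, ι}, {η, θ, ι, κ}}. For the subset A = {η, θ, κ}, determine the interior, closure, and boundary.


int(A) = {κ}, cl(A) = {η, θ, ι, κ}, ∂A = {η, θ, ι}.

Closed sets in (X, τ) are complements of opens:
  closed(X, τ) = {∅, {κ}, {η, θ, ι}, {η, θ, ι, κ}}.
int(A) = ⋃ {U ∈ τ : U ⊆ A}. Opens contained in A: ∅, {κ}.
Taking the union of these: int(A) = {κ}.
cl(A) = ⋂ {C closed : A ⊆ C}. Closed sets containing A: {η, θ, ι, κ}.
Intersecting these: cl(A) = {η, θ, ι, κ}.
∂A = cl(A) ∖ int(A) = {η, θ, ι, κ} ∖ {κ} = {η, θ, ι}.


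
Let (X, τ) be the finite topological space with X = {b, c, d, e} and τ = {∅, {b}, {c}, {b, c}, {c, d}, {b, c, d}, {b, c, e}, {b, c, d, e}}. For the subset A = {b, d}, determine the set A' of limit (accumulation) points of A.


A' = {e}

For each x ∈ X, list the open sets U ∈ τ with x ∈ U, then check whether U ∩ (A ∖ {x}) ≠ ∅ for every such U.
  x = b: open {b} ∋ x has {b} ∩ (A ∖ {b}) = ∅, so x is NOT a limit point.
  x = c: open {c} ∋ x has {c} ∩ (A ∖ {c}) = ∅, so x is NOT a limit point.
  x = d: open {c, d} ∋ x has {c, d} ∩ (A ∖ {d}) = ∅, so x is NOT a limit point.
  x = e: opens ∋ x are {b, c, e}, {b, c, d, e}; each meets A ∖ {e}, so x IS a limit point.
Collecting: A' = {e}.


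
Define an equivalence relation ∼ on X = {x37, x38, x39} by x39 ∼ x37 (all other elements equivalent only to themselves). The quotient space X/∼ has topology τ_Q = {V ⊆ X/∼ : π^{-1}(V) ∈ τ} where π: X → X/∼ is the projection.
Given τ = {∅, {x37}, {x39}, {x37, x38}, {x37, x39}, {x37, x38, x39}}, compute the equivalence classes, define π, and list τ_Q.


X/∼ = {[x37=x39], [x38]}; |τ_Q| = 3.

Equivalence classes: [x37=x39], [x38].
Quotient map π: X → X/∼ sends x37 ↦ [x37=x39], x38 ↦ [x38], x39 ↦ [x37=x39].
For each subset V ⊆ X/∼, compute π^{-1}(V) ⊆ X and check whether π^{-1}(V) ∈ τ. V is open in τ_Q iff π^{-1}(V) ∈ τ.
  V = {}: π^{-1}(V) = ∅ ∈ τ ✓.
  V = {[x37=x39]}: π^{-1}(V) = {x37, x39} ∈ τ ✓.
  V = {[x38]}: π^{-1}(V) = {x38} ∉ τ ✗.
  V = {[x37=x39], [x38]}: π^{-1}(V) = {x37, x38, x39} ∈ τ ✓.
Open sets in the quotient: τ_Q = {{}, {[x37=x39]}, {[x37=x39], [x38]}} (3 elements).


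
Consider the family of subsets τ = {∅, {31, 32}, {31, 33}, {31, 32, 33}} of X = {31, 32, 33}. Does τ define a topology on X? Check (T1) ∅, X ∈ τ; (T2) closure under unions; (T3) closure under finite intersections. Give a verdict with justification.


τ is NOT a topology on X.

Axiom (T1): ∅ ∈ τ? Yes; X ∈ τ? Yes.
Axiom (T2/T3): check pairwise unions and intersections of members of τ.
Counterexample for (T3): {31, 32} ∩ {31, 33} = {31} ∉ τ. Therefore τ is NOT a topology.


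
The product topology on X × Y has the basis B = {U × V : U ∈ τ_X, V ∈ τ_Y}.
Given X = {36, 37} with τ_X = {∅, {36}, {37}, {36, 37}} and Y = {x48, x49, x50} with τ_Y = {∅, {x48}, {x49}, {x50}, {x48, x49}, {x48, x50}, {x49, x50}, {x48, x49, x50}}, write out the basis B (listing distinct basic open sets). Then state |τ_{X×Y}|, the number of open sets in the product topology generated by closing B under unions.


Basis B = {∅ × ∅, {36} × {x48}, {36} × {x49}, {36} × {x50}, {37} × {x48}, {37} × {x49}, {37} × {x50}, {36} × {x48, x49}, {36} × {x48, x50}, {36, 37} × {x48}, {36} × {x49, x50}, {36, 37} × {x49}, {36, 37} × {x50}, {37} × {x48, x49}, {37} × {x48, x50}, {37} × {x49, x50}, {36} × {x48, x49, x50}, {37} × {x48, x49, x50}, {36, 37} × {x48, x49}, {36, 37} × {x48, x50}, {36, 37} × {x49, x50}, {36, 37} × {x48, x49, x50}}; |τ_{X×Y}| = 64.

Enumerate products U × V with U ∈ τ_X, V ∈ τ_Y (deduplicated):
  ∅ × ∅ = {} (∅)
  {36} × {x48} = {(36,x48)}
  {36} × {x49} = {(36,x49)}
  {36} × {x50} = {(36,x50)}
  {37} × {x48} = {(37,x48)}
  {37} × {x49} = {(37,x49)}
  {37} × {x50} = {(37,x50)}
  {36} × {x48, x49} = {(36,x48), (36,x49)}
  {36} × {x48, x50} = {(36,x48), (36,x50)}
  {36, 37} × {x48} = {(36,x48), (37,x48)}
  {36} × {x49, x50} = {(36,x49), (36,x50)}
  {36, 37} × {x49} = {(36,x49), (37,x49)}
  {36, 37} × {x50} = {(36,x50), (37,x50)}
  {37} × {x48, x49} = {(37,x48), (37,x49)}
  {37} × {x48, x50} = {(37,x48), (37,x50)}
  {37} × {x49, x50} = {(37,x49), (37,x50)}
  {36} × {x48, x49, x50} = {(36,x48), (36,x49), (36,x50)}
  {37} × {x48, x49, x50} = {(37,x48), (37,x49), (37,x50)}
  {36, 37} × {x48, x49} = {(36,x48), (36,x49), (37,x48), (37,x49)}
  {36, 37} × {x48, x50} = {(36,x48), (36,x50), (37,x48), (37,x50)}
  {36, 37} × {x49, x50} = {(36,x49), (36,x50), (37,x49), (37,x50)}
  {36, 37} × {x48, x49, x50} = {(36,x48), (36,x49), (36,x50), (37,x48), (37,x49), (37,x50)}
These 22 distinct sets form the basis B.
Close under arbitrary unions to get τ_{X×Y}; counting gives |τ_{X×Y}| = 64.


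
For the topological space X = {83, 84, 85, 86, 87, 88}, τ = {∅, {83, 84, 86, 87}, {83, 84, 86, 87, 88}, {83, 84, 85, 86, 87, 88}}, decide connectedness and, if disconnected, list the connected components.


(X, τ) is connected.

Find clopen sets (U ∈ τ with X ∖ U ∈ τ):
  U = ∅, X ∖ U = {83, 84, 85, 86, 87, 88} — both open, so U is clopen.
  U = {83, 84, 85, 86, 87, 88}, X ∖ U = ∅ — both open, so U is clopen.
Only trivial clopens (∅ and X) exist, so (X, τ) is connected.
Compute connected components by grouping points that agree on all clopens:
  component: {83, 84, 85, 86, 87, 88}


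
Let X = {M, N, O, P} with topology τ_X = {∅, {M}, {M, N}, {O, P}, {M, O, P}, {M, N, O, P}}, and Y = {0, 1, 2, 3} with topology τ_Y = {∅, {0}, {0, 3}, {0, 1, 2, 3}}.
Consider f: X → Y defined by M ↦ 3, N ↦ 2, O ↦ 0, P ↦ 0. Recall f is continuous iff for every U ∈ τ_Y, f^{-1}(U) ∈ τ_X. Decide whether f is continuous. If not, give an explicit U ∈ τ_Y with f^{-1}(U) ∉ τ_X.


f IS continuous.

Compute f^{-1}(U) for each U ∈ τ_Y:
  U = ∅: f^{-1}(U) = ∅ ∈ τ_X ✓.
  U = {0}: f^{-1}(U) = {O, P} ∈ τ_X ✓.
  U = {0, 3}: f^{-1}(U) = {M, O, P} ∈ τ_X ✓.
  U = {0, 1, 2, 3}: f^{-1}(U) = {M, N, O, P} ∈ τ_X ✓.
Every preimage lies in τ_X, so f IS continuous.


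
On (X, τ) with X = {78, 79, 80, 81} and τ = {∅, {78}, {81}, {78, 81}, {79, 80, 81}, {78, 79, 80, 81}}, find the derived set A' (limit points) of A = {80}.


A' = {79}

For each x ∈ X, list the open sets U ∈ τ with x ∈ U, then check whether U ∩ (A ∖ {x}) ≠ ∅ for every such U.
  x = 78: open {78} ∋ x has {78} ∩ (A ∖ {78}) = ∅, so x is NOT a limit point.
  x = 79: opens ∋ x are {79, 80, 81}, {78, 79, 80, 81}; each meets A ∖ {79}, so x IS a limit point.
  x = 80: open {79, 80, 81} ∋ x has {79, 80, 81} ∩ (A ∖ {80}) = ∅, so x is NOT a limit point.
  x = 81: open {81} ∋ x has {81} ∩ (A ∖ {81}) = ∅, so x is NOT a limit point.
Collecting: A' = {79}.


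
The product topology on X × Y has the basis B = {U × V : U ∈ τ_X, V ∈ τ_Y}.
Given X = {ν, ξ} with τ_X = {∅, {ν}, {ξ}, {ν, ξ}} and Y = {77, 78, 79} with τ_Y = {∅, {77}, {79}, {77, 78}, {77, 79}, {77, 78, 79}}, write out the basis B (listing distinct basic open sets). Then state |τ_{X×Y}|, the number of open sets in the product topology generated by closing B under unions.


Basis B = {∅ × ∅, {ν} × {77}, {ν} × {79}, {ξ} × {77}, {ξ} × {79}, {ν} × {77, 78}, {ν} × {77, 79}, {ν, ξ} × {77}, {ν, ξ} × {79}, {ξ} × {77, 78}, {ξ} × {77, 79}, {ν} × {77, 78, 79}, {ξ} × {77, 78, 79}, {ν, ξ} × {77, 78}, {ν, ξ} × {77, 79}, {ν, ξ} × {77, 78, 79}}; |τ_{X×Y}| = 36.

Enumerate products U × V with U ∈ τ_X, V ∈ τ_Y (deduplicated):
  ∅ × ∅ = {} (∅)
  {ν} × {77} = {(ν,77)}
  {ν} × {79} = {(ν,79)}
  {ξ} × {77} = {(ξ,77)}
  {ξ} × {79} = {(ξ,79)}
  {ν} × {77, 78} = {(ν,77), (ν,78)}
  {ν} × {77, 79} = {(ν,77), (ν,79)}
  {ν, ξ} × {77} = {(ν,77), (ξ,77)}
  {ν, ξ} × {79} = {(ν,79), (ξ,79)}
  {ξ} × {77, 78} = {(ξ,77), (ξ,78)}
  {ξ} × {77, 79} = {(ξ,77), (ξ,79)}
  {ν} × {77, 78, 79} = {(ν,77), (ν,78), (ν,79)}
  {ξ} × {77, 78, 79} = {(ξ,77), (ξ,78), (ξ,79)}
  {ν, ξ} × {77, 78} = {(ν,77), (ν,78), (ξ,77), (ξ,78)}
  {ν, ξ} × {77, 79} = {(ν,77), (ν,79), (ξ,77), (ξ,79)}
  {ν, ξ} × {77, 78, 79} = {(ν,77), (ν,78), (ν,79), (ξ,77), (ξ,78), (ξ,79)}
These 16 distinct sets form the basis B.
Close under arbitrary unions to get τ_{X×Y}; counting gives |τ_{X×Y}| = 36.


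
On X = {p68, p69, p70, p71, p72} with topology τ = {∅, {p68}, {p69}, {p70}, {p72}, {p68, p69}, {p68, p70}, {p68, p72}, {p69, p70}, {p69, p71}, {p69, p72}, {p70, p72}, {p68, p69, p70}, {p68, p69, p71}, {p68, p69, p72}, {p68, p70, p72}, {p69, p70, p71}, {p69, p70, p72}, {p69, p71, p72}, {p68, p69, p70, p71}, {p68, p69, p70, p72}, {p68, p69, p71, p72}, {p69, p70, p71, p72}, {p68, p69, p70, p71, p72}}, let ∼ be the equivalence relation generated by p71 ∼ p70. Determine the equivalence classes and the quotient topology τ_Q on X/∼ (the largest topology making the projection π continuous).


X/∼ = {[p68], [p69], [p70=p71], [p72]}; |τ_Q| = 12.

Equivalence classes: [p68], [p69], [p70=p71], [p72].
Quotient map π: X → X/∼ sends p68 ↦ [p68], p69 ↦ [p69], p70 ↦ [p70=p71], p71 ↦ [p70=p71], p72 ↦ [p72].
For each subset V ⊆ X/∼, compute π^{-1}(V) ⊆ X and check whether π^{-1}(V) ∈ τ. V is open in τ_Q iff π^{-1}(V) ∈ τ.
  V = {}: π^{-1}(V) = ∅ ∈ τ ✓.
  V = {[p68]}: π^{-1}(V) = {p68} ∈ τ ✓.
  V = {[p69]}: π^{-1}(V) = {p69} ∈ τ ✓.
  V = {[p68], [p69]}: π^{-1}(V) = {p68, p69} ∈ τ ✓.
  V = {[p70=p71]}: π^{-1}(V) = {p70, p71} ∉ τ ✗.
  V = {[p68], [p70=p71]}: π^{-1}(V) = {p68, p70, p71} ∉ τ ✗.
  V = {[p69], [p70=p71]}: π^{-1}(V) = {p69, p70, p71} ∈ τ ✓.
  V = {[p68], [p69], [p70=p71]}: π^{-1}(V) = {p68, p69, p70, p71} ∈ τ ✓.
  V = {[p72]}: π^{-1}(V) = {p72} ∈ τ ✓.
  V = {[p68], [p72]}: π^{-1}(V) = {p68, p72} ∈ τ ✓.
  V = {[p69], [p72]}: π^{-1}(V) = {p69, p72} ∈ τ ✓.
  V = {[p68], [p69], [p72]}: π^{-1}(V) = {p68, p69, p72} ∈ τ ✓.
  V = {[p70=p71], [p72]}: π^{-1}(V) = {p70, p71, p72} ∉ τ ✗.
  V = {[p68], [p70=p71], [p72]}: π^{-1}(V) = {p68, p70, p71, p72} ∉ τ ✗.
  V = {[p69], [p70=p71], [p72]}: π^{-1}(V) = {p69, p70, p71, p72} ∈ τ ✓.
  V = {[p68], [p69], [p70=p71], [p72]}: π^{-1}(V) = {p68, p69, p70, p71, p72} ∈ τ ✓.
Open sets in the quotient: τ_Q = {{}, {[p68]}, {[p69]}, {[p68], [p69]}, {[p69], [p70=p71]}, {[p68], [p69], [p70=p71]}, {[p72]}, {[p68], [p72]}, {[p69], [p72]}, {[p68], [p69], [p72]}, {[p69], [p70=p71], [p72]}, {[p68], [p69], [p70=p71], [p72]}} (12 elements).


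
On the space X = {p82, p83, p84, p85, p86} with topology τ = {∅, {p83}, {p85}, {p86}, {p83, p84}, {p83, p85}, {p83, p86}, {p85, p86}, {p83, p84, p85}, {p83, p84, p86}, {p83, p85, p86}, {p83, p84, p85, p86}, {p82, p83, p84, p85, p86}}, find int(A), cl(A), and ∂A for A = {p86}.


int(A) = {p86}, cl(A) = {p82, p86}, ∂A = {p82}.

Closed sets in (X, τ) are complements of opens:
  closed(X, τ) = {∅, {p82}, {p82, p84}, {p82, p85}, {p82, p86}, {p82, p83, p84}, {p82, p84, p85}, {p82, p84, p86}, {p82, p85, p86}, {p82, p83, p84, p85}, {p82, p83, p84, p86}, {p82, p84, p85, p86}, {p82, p83, p84, p85, p86}}.
int(A) = ⋃ {U ∈ τ : U ⊆ A}. Opens contained in A: ∅, {p86}.
Taking the union of these: int(A) = {p86}.
cl(A) = ⋂ {C closed : A ⊆ C}. Closed sets containing A: {p82, p86}, {p82, p84, p86}, {p82, p85, p86}, {p82, p83, p84, p86}, {p82, p84, p85, p86}, {p82, p83, p84, p85, p86}.
Intersecting these: cl(A) = {p82, p86}.
∂A = cl(A) ∖ int(A) = {p82, p86} ∖ {p86} = {p82}.


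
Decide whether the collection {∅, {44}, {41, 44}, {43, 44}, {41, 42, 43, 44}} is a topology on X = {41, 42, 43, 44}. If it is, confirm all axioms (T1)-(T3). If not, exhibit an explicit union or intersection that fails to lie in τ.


τ is NOT a topology on X.

Axiom (T1): ∅ ∈ τ? Yes; X ∈ τ? Yes.
Axiom (T2/T3): check pairwise unions and intersections of members of τ.
Counterexample for (T2): {41, 44} ∪ {43, 44} = {41, 43, 44} ∉ τ. Therefore τ is NOT a topology.


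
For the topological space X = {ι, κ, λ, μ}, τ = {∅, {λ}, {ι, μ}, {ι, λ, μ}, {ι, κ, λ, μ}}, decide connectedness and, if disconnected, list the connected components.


(X, τ) is connected.

Find clopen sets (U ∈ τ with X ∖ U ∈ τ):
  U = ∅, X ∖ U = {ι, κ, λ, μ} — both open, so U is clopen.
  U = {ι, κ, λ, μ}, X ∖ U = ∅ — both open, so U is clopen.
Only trivial clopens (∅ and X) exist, so (X, τ) is connected.
Compute connected components by grouping points that agree on all clopens:
  component: {ι, κ, λ, μ}


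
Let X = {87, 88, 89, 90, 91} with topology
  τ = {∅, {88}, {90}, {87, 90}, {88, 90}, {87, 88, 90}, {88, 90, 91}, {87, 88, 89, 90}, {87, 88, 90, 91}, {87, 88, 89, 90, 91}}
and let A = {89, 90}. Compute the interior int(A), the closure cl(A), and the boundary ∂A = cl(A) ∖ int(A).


int(A) = {90}, cl(A) = {87, 89, 90, 91}, ∂A = {87, 89, 91}.

Closed sets in (X, τ) are complements of opens:
  closed(X, τ) = {∅, {89}, {91}, {87, 89}, {89, 91}, {87, 89, 91}, {88, 89, 91}, {87, 88, 89, 91}, {87, 89, 90, 91}, {87, 88, 89, 90, 91}}.
int(A) = ⋃ {U ∈ τ : U ⊆ A}. Opens contained in A: ∅, {90}.
Taking the union of these: int(A) = {90}.
cl(A) = ⋂ {C closed : A ⊆ C}. Closed sets containing A: {87, 89, 90, 91}, {87, 88, 89, 90, 91}.
Intersecting these: cl(A) = {87, 89, 90, 91}.
∂A = cl(A) ∖ int(A) = {87, 89, 90, 91} ∖ {90} = {87, 89, 91}.


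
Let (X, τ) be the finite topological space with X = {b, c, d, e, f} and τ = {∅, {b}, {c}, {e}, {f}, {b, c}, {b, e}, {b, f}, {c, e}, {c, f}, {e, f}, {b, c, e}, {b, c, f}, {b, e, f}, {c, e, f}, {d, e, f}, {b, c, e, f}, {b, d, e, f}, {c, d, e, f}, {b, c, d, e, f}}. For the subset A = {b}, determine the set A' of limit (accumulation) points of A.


A' = ∅

For each x ∈ X, list the open sets U ∈ τ with x ∈ U, then check whether U ∩ (A ∖ {x}) ≠ ∅ for every such U.
  x = b: open {b} ∋ x has {b} ∩ (A ∖ {b}) = ∅, so x is NOT a limit point.
  x = c: open {c} ∋ x has {c} ∩ (A ∖ {c}) = ∅, so x is NOT a limit point.
  x = d: open {d, e, f} ∋ x has {d, e, f} ∩ (A ∖ {d}) = ∅, so x is NOT a limit point.
  x = e: open {e} ∋ x has {e} ∩ (A ∖ {e}) = ∅, so x is NOT a limit point.
  x = f: open {f} ∋ x has {f} ∩ (A ∖ {f}) = ∅, so x is NOT a limit point.
Collecting: A' = ∅.


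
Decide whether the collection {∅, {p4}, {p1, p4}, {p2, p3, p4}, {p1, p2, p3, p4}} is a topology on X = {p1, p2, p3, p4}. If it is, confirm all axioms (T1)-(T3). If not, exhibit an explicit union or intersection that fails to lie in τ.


τ IS a topology on X.

Axiom (T1): ∅ ∈ τ? Yes; X ∈ τ? Yes.
Axiom (T2/T3): check pairwise unions and intersections of members of τ.
All pairwise intersections and unions checked — each lies in τ. Therefore τ satisfies (T1), (T2), (T3): it IS a topology on X.


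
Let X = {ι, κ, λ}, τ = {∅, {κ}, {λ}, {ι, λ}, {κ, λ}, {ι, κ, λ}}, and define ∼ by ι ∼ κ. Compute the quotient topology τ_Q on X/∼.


X/∼ = {[ι=κ], [λ]}; |τ_Q| = 3.

Equivalence classes: [ι=κ], [λ].
Quotient map π: X → X/∼ sends ι ↦ [ι=κ], κ ↦ [ι=κ], λ ↦ [λ].
For each subset V ⊆ X/∼, compute π^{-1}(V) ⊆ X and check whether π^{-1}(V) ∈ τ. V is open in τ_Q iff π^{-1}(V) ∈ τ.
  V = {}: π^{-1}(V) = ∅ ∈ τ ✓.
  V = {[ι=κ]}: π^{-1}(V) = {ι, κ} ∉ τ ✗.
  V = {[λ]}: π^{-1}(V) = {λ} ∈ τ ✓.
  V = {[ι=κ], [λ]}: π^{-1}(V) = {ι, κ, λ} ∈ τ ✓.
Open sets in the quotient: τ_Q = {{}, {[λ]}, {[ι=κ], [λ]}} (3 elements).


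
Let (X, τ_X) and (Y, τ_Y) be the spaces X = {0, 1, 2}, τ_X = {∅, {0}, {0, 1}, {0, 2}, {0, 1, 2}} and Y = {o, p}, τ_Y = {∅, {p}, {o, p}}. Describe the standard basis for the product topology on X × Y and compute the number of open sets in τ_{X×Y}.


Basis B = {∅ × ∅, {0} × {p}, {0} × {o, p}, {0, 1} × {p}, {0, 2} × {p}, {0, 1, 2} × {p}, {0, 1} × {o, p}, {0, 2} × {o, p}, {0, 1, 2} × {o, p}}; |τ_{X×Y}| = 14.

Enumerate products U × V with U ∈ τ_X, V ∈ τ_Y (deduplicated):
  ∅ × ∅ = {} (∅)
  {0} × {p} = {(0,p)}
  {0} × {o, p} = {(0,o), (0,p)}
  {0, 1} × {p} = {(0,p), (1,p)}
  {0, 2} × {p} = {(0,p), (2,p)}
  {0, 1, 2} × {p} = {(0,p), (1,p), (2,p)}
  {0, 1} × {o, p} = {(0,o), (0,p), (1,o), (1,p)}
  {0, 2} × {o, p} = {(0,o), (0,p), (2,o), (2,p)}
  {0, 1, 2} × {o, p} = {(0,o), (0,p), (1,o), (1,p), (2,o), (2,p)}
These 9 distinct sets form the basis B.
Close under arbitrary unions to get τ_{X×Y}; counting gives |τ_{X×Y}| = 14.


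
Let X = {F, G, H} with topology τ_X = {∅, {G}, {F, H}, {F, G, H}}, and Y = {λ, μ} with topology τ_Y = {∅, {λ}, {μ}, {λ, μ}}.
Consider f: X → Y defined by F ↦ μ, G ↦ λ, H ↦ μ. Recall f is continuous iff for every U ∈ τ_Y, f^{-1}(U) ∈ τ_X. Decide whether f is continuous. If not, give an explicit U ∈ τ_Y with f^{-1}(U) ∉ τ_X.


f IS continuous.

Compute f^{-1}(U) for each U ∈ τ_Y:
  U = ∅: f^{-1}(U) = ∅ ∈ τ_X ✓.
  U = {λ}: f^{-1}(U) = {G} ∈ τ_X ✓.
  U = {μ}: f^{-1}(U) = {F, H} ∈ τ_X ✓.
  U = {λ, μ}: f^{-1}(U) = {F, G, H} ∈ τ_X ✓.
Every preimage lies in τ_X, so f IS continuous.


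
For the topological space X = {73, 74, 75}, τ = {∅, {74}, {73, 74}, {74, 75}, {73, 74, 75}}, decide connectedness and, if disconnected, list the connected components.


(X, τ) is connected.

Find clopen sets (U ∈ τ with X ∖ U ∈ τ):
  U = ∅, X ∖ U = {73, 74, 75} — both open, so U is clopen.
  U = {73, 74, 75}, X ∖ U = ∅ — both open, so U is clopen.
Only trivial clopens (∅ and X) exist, so (X, τ) is connected.
Compute connected components by grouping points that agree on all clopens:
  component: {73, 74, 75}


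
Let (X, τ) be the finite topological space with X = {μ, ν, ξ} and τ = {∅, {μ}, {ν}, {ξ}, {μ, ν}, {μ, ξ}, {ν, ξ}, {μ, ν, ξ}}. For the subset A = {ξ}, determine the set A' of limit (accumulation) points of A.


A' = ∅

For each x ∈ X, list the open sets U ∈ τ with x ∈ U, then check whether U ∩ (A ∖ {x}) ≠ ∅ for every such U.
  x = μ: open {μ} ∋ x has {μ} ∩ (A ∖ {μ}) = ∅, so x is NOT a limit point.
  x = ν: open {ν} ∋ x has {ν} ∩ (A ∖ {ν}) = ∅, so x is NOT a limit point.
  x = ξ: open {ξ} ∋ x has {ξ} ∩ (A ∖ {ξ}) = ∅, so x is NOT a limit point.
Collecting: A' = ∅.


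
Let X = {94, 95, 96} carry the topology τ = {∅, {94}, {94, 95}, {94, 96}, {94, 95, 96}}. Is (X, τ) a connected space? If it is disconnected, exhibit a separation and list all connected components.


(X, τ) is connected.

Find clopen sets (U ∈ τ with X ∖ U ∈ τ):
  U = ∅, X ∖ U = {94, 95, 96} — both open, so U is clopen.
  U = {94, 95, 96}, X ∖ U = ∅ — both open, so U is clopen.
Only trivial clopens (∅ and X) exist, so (X, τ) is connected.
Compute connected components by grouping points that agree on all clopens:
  component: {94, 95, 96}


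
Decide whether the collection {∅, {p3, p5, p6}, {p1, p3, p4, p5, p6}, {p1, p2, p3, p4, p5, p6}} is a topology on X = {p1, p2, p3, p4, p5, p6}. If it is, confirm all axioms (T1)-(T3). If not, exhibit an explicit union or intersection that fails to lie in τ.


τ IS a topology on X.

Axiom (T1): ∅ ∈ τ? Yes; X ∈ τ? Yes.
Axiom (T2/T3): check pairwise unions and intersections of members of τ.
All pairwise intersections and unions checked — each lies in τ. Therefore τ satisfies (T1), (T2), (T3): it IS a topology on X.


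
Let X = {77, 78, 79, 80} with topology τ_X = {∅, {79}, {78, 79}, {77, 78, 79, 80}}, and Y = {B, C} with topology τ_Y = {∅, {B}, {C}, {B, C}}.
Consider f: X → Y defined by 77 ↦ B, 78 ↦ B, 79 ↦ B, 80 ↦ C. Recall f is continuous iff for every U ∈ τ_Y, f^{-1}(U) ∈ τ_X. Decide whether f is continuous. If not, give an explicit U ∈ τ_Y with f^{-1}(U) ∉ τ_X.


f is NOT continuous.

Compute f^{-1}(U) for each U ∈ τ_Y:
  U = ∅: f^{-1}(U) = ∅ ∈ τ_X ✓.
  U = {B}: f^{-1}(U) = {77, 78, 79} ∉ τ_X ✗.
  U = {C}: f^{-1}(U) = {80} ∉ τ_X ✗.
  U = {B, C}: f^{-1}(U) = {77, 78, 79, 80} ∈ τ_X ✓.
Found U = {B} with f^{-1}(U) = {77, 78, 79} not in τ_X. Therefore f is NOT continuous.


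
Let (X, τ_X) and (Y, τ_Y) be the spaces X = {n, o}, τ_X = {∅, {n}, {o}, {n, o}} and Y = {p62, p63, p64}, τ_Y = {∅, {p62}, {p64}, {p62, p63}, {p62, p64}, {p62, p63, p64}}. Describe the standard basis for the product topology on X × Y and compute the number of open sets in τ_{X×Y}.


Basis B = {∅ × ∅, {n} × {p62}, {n} × {p64}, {o} × {p62}, {o} × {p64}, {n} × {p62, p63}, {n} × {p62, p64}, {n, o} × {p62}, {n, o} × {p64}, {o} × {p62, p63}, {o} × {p62, p64}, {n} × {p62, p63, p64}, {o} × {p62, p63, p64}, {n, o} × {p62, p63}, {n, o} × {p62, p64}, {n, o} × {p62, p63, p64}}; |τ_{X×Y}| = 36.

Enumerate products U × V with U ∈ τ_X, V ∈ τ_Y (deduplicated):
  ∅ × ∅ = {} (∅)
  {n} × {p62} = {(n,p62)}
  {n} × {p64} = {(n,p64)}
  {o} × {p62} = {(o,p62)}
  {o} × {p64} = {(o,p64)}
  {n} × {p62, p63} = {(n,p62), (n,p63)}
  {n} × {p62, p64} = {(n,p62), (n,p64)}
  {n, o} × {p62} = {(n,p62), (o,p62)}
  {n, o} × {p64} = {(n,p64), (o,p64)}
  {o} × {p62, p63} = {(o,p62), (o,p63)}
  {o} × {p62, p64} = {(o,p62), (o,p64)}
  {n} × {p62, p63, p64} = {(n,p62), (n,p63), (n,p64)}
  {o} × {p62, p63, p64} = {(o,p62), (o,p63), (o,p64)}
  {n, o} × {p62, p63} = {(n,p62), (n,p63), (o,p62), (o,p63)}
  {n, o} × {p62, p64} = {(n,p62), (n,p64), (o,p62), (o,p64)}
  {n, o} × {p62, p63, p64} = {(n,p62), (n,p63), (n,p64), (o,p62), (o,p63), (o,p64)}
These 16 distinct sets form the basis B.
Close under arbitrary unions to get τ_{X×Y}; counting gives |τ_{X×Y}| = 36.


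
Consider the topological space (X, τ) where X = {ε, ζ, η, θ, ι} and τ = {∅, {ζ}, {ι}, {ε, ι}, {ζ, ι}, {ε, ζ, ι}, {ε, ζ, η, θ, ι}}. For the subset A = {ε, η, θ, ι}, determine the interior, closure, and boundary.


int(A) = {ε, ι}, cl(A) = {ε, η, θ, ι}, ∂A = {η, θ}.

Closed sets in (X, τ) are complements of opens:
  closed(X, τ) = {∅, {η, θ}, {ε, η, θ}, {ζ, η, θ}, {ε, ζ, η, θ}, {ε, η, θ, ι}, {ε, ζ, η, θ, ι}}.
int(A) = ⋃ {U ∈ τ : U ⊆ A}. Opens contained in A: ∅, {ι}, {ε, ι}.
Taking the union of these: int(A) = {ε, ι}.
cl(A) = ⋂ {C closed : A ⊆ C}. Closed sets containing A: {ε, η, θ, ι}, {ε, ζ, η, θ, ι}.
Intersecting these: cl(A) = {ε, η, θ, ι}.
∂A = cl(A) ∖ int(A) = {ε, η, θ, ι} ∖ {ε, ι} = {η, θ}.


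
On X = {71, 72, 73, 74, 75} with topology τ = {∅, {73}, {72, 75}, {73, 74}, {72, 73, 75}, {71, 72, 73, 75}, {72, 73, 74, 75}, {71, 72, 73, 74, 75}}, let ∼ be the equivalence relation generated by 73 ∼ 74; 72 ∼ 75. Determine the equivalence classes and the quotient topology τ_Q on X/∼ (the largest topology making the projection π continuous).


X/∼ = {[71], [72=75], [73=74]}; |τ_Q| = 5.

Equivalence classes: [71], [72=75], [73=74].
Quotient map π: X → X/∼ sends 71 ↦ [71], 72 ↦ [72=75], 73 ↦ [73=74], 74 ↦ [73=74], 75 ↦ [72=75].
For each subset V ⊆ X/∼, compute π^{-1}(V) ⊆ X and check whether π^{-1}(V) ∈ τ. V is open in τ_Q iff π^{-1}(V) ∈ τ.
  V = {}: π^{-1}(V) = ∅ ∈ τ ✓.
  V = {[71]}: π^{-1}(V) = {71} ∉ τ ✗.
  V = {[72=75]}: π^{-1}(V) = {72, 75} ∈ τ ✓.
  V = {[71], [72=75]}: π^{-1}(V) = {71, 72, 75} ∉ τ ✗.
  V = {[73=74]}: π^{-1}(V) = {73, 74} ∈ τ ✓.
  V = {[71], [73=74]}: π^{-1}(V) = {71, 73, 74} ∉ τ ✗.
  V = {[72=75], [73=74]}: π^{-1}(V) = {72, 73, 74, 75} ∈ τ ✓.
  V = {[71], [72=75], [73=74]}: π^{-1}(V) = {71, 72, 73, 74, 75} ∈ τ ✓.
Open sets in the quotient: τ_Q = {{}, {[72=75]}, {[73=74]}, {[72=75], [73=74]}, {[71], [72=75], [73=74]}} (5 elements).
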